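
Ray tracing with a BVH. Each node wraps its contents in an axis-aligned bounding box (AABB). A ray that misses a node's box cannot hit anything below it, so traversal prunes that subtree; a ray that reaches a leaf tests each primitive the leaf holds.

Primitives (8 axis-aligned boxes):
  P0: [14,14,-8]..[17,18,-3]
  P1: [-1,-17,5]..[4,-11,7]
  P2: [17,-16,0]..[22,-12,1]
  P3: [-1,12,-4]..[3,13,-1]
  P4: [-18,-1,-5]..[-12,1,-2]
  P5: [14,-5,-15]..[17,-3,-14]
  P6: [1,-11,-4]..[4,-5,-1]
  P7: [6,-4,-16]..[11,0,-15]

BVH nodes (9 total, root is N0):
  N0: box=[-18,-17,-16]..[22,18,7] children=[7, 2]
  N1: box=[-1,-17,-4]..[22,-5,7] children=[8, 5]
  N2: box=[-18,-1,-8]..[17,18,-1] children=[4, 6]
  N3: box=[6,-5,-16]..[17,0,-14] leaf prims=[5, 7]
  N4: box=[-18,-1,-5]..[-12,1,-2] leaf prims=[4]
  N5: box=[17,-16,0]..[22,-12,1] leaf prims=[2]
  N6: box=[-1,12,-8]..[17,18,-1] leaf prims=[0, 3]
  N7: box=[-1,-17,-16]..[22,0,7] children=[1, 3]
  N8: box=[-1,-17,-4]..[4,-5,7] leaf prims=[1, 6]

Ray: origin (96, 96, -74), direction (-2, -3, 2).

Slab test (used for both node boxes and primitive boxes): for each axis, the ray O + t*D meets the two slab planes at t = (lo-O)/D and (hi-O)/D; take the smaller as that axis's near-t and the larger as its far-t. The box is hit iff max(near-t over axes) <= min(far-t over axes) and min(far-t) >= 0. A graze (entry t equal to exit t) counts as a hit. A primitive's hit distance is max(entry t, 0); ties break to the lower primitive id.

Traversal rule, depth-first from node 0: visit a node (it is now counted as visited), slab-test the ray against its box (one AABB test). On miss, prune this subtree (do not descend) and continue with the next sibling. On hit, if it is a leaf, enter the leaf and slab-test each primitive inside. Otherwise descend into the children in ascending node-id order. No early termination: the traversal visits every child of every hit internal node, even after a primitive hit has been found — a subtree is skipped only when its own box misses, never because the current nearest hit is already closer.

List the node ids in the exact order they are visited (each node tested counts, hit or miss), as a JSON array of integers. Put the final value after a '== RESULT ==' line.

Trace the traversal:
N0 x:[37,57] y:[26,113/3] z:[29,81/2] -> hit [37,113/3], descend [2, 7]
  N2 x:[79/2,57] y:[26,97/3] z:[33,73/2] -> miss, prune
  N7 x:[37,97/2] y:[32,113/3] z:[29,81/2] -> hit [37,113/3], descend [1, 3]
    N1 x:[37,97/2] y:[101/3,113/3] z:[35,81/2] -> hit [37,113/3], descend [5, 8]
      N5 x:[37,79/2] y:[36,112/3] z:[37,75/2] -> hit [37,112/3] leaf, test {P2@t=37}
      N8 x:[46,97/2] y:[101/3,113/3] z:[35,81/2] -> miss, prune
    N3 x:[79/2,45] y:[32,101/3] z:[29,30] -> miss, prune

7 AABB tests over nodes [0, 2, 7, 1, 5, 8, 3]; 1 leaf entered; closest P2.

== RESULT ==
[0, 2, 7, 1, 5, 8, 3]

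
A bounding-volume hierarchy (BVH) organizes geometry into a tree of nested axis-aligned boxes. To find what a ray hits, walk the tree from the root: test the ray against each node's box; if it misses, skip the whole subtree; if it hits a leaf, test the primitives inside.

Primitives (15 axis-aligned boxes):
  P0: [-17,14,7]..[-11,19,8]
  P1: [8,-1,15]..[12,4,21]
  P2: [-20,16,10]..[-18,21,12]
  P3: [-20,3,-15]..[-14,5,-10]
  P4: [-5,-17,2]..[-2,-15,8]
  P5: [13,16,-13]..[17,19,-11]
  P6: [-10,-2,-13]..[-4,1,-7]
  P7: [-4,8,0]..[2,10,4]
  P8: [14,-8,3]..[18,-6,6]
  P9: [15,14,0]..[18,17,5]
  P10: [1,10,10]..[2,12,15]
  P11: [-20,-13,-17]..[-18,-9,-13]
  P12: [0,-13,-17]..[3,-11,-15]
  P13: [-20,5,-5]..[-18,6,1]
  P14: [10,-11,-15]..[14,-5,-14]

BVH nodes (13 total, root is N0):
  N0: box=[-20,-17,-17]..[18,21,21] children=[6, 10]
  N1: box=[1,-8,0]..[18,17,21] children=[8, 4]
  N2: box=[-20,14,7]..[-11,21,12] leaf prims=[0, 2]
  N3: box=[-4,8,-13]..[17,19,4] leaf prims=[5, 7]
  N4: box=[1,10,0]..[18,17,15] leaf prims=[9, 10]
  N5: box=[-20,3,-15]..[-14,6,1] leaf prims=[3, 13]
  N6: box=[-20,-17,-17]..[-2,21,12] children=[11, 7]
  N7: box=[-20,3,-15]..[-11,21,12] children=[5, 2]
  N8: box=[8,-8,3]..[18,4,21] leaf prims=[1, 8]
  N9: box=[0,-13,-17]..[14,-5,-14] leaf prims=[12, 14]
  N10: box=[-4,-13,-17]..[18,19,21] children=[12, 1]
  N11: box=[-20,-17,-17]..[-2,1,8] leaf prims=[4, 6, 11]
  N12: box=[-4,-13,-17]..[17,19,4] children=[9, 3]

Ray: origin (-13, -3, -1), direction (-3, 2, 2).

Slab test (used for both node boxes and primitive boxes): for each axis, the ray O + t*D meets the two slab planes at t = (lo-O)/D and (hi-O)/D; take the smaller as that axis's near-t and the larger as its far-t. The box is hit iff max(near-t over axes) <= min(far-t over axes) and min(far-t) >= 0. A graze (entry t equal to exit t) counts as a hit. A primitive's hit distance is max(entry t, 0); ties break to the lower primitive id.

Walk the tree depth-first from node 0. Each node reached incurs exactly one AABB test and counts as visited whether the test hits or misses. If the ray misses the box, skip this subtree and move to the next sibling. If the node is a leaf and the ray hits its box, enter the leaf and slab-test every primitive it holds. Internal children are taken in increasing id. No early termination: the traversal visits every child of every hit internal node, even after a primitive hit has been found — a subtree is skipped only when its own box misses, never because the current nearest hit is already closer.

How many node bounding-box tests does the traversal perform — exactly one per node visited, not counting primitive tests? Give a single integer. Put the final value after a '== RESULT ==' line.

Walk:
N0 x:[-31/3,7/3] y:[-7,12] z:[-8,11] -> hit [-7,7/3], descend [6, 10]
  N6 x:[-11/3,7/3] y:[-7,12] z:[-8,13/2] -> hit [-11/3,7/3], descend [7, 11]
    N7 x:[-2/3,7/3] y:[3,12] z:[-7,13/2] -> miss, prune
    N11 x:[-11/3,7/3] y:[-7,2] z:[-8,9/2] -> hit [-11/3,2] leaf, test {P4(miss), P6(miss), P11(miss)}
  N10 x:[-31/3,-3] y:[-5,11] z:[-8,11] -> miss, prune

Visited [0, 6, 7, 11, 10]. Tests: 5 box, 1 leaf. Nearest: miss.

== RESULT ==
5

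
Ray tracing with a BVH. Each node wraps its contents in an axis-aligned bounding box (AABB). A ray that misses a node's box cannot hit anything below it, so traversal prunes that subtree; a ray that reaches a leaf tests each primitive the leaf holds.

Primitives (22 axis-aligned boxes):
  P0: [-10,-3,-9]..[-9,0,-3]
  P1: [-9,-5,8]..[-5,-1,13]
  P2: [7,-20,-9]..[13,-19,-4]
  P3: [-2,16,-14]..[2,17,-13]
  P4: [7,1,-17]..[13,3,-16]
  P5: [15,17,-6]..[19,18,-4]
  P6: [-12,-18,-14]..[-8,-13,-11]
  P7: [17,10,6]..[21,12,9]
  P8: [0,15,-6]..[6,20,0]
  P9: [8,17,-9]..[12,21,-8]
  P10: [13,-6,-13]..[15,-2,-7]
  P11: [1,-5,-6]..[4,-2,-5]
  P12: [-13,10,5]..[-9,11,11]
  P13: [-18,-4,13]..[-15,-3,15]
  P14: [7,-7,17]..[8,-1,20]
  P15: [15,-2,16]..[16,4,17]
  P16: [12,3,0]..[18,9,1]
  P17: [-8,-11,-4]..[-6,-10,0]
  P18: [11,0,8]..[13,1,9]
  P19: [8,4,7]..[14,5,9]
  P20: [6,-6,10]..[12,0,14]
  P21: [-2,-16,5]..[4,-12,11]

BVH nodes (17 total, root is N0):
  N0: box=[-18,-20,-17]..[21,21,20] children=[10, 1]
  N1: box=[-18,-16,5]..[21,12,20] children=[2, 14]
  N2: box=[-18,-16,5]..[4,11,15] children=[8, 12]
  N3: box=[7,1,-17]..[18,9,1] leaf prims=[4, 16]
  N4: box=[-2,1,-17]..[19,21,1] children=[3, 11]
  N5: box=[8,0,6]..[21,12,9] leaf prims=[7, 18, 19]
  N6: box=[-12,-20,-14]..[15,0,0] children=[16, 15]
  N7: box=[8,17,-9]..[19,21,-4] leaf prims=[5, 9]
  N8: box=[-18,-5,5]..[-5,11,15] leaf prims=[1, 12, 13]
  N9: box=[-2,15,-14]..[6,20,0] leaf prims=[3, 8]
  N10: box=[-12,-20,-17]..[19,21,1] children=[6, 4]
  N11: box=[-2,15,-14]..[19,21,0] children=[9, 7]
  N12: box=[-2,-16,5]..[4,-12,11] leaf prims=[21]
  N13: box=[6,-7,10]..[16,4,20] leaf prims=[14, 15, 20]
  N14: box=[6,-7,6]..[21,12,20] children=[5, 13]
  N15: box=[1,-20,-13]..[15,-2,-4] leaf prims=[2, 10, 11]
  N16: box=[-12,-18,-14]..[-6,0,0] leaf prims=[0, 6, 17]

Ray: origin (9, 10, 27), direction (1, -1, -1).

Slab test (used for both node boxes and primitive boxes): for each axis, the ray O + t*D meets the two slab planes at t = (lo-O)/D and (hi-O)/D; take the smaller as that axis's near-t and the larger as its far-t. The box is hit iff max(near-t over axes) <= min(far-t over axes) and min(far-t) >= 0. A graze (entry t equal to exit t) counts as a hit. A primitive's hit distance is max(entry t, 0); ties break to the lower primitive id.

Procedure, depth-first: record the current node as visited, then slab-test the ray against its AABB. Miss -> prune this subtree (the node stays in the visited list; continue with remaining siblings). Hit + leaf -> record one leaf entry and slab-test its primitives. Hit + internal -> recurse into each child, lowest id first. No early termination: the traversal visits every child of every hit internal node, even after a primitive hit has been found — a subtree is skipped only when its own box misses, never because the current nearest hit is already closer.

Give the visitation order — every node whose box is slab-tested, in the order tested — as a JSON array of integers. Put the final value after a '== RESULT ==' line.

Trace the traversal:
N0 x:[-27,12] y:[-11,30] z:[7,44] -> hit [7,12], descend [1, 10]
  N1 x:[-27,12] y:[-2,26] z:[7,22] -> hit [7,12], descend [2, 14]
    N2 x:[-27,-5] y:[-1,26] z:[12,22] -> miss, prune
    N14 x:[-3,12] y:[-2,17] z:[7,21] -> hit [7,12], descend [5, 13]
      N5 x:[-1,12] y:[-2,10] z:[18,21] -> miss, prune
      N13 x:[-3,7] y:[6,17] z:[7,17] -> hit [7,7] leaf, test {P14(miss), P15(miss), P20(miss)}
  N10 x:[-21,10] y:[-11,30] z:[26,44] -> miss, prune

7 AABB tests over nodes [0, 1, 2, 14, 5, 13, 10]; 1 leaf entered; closest miss.

== RESULT ==
[0, 1, 2, 14, 5, 13, 10]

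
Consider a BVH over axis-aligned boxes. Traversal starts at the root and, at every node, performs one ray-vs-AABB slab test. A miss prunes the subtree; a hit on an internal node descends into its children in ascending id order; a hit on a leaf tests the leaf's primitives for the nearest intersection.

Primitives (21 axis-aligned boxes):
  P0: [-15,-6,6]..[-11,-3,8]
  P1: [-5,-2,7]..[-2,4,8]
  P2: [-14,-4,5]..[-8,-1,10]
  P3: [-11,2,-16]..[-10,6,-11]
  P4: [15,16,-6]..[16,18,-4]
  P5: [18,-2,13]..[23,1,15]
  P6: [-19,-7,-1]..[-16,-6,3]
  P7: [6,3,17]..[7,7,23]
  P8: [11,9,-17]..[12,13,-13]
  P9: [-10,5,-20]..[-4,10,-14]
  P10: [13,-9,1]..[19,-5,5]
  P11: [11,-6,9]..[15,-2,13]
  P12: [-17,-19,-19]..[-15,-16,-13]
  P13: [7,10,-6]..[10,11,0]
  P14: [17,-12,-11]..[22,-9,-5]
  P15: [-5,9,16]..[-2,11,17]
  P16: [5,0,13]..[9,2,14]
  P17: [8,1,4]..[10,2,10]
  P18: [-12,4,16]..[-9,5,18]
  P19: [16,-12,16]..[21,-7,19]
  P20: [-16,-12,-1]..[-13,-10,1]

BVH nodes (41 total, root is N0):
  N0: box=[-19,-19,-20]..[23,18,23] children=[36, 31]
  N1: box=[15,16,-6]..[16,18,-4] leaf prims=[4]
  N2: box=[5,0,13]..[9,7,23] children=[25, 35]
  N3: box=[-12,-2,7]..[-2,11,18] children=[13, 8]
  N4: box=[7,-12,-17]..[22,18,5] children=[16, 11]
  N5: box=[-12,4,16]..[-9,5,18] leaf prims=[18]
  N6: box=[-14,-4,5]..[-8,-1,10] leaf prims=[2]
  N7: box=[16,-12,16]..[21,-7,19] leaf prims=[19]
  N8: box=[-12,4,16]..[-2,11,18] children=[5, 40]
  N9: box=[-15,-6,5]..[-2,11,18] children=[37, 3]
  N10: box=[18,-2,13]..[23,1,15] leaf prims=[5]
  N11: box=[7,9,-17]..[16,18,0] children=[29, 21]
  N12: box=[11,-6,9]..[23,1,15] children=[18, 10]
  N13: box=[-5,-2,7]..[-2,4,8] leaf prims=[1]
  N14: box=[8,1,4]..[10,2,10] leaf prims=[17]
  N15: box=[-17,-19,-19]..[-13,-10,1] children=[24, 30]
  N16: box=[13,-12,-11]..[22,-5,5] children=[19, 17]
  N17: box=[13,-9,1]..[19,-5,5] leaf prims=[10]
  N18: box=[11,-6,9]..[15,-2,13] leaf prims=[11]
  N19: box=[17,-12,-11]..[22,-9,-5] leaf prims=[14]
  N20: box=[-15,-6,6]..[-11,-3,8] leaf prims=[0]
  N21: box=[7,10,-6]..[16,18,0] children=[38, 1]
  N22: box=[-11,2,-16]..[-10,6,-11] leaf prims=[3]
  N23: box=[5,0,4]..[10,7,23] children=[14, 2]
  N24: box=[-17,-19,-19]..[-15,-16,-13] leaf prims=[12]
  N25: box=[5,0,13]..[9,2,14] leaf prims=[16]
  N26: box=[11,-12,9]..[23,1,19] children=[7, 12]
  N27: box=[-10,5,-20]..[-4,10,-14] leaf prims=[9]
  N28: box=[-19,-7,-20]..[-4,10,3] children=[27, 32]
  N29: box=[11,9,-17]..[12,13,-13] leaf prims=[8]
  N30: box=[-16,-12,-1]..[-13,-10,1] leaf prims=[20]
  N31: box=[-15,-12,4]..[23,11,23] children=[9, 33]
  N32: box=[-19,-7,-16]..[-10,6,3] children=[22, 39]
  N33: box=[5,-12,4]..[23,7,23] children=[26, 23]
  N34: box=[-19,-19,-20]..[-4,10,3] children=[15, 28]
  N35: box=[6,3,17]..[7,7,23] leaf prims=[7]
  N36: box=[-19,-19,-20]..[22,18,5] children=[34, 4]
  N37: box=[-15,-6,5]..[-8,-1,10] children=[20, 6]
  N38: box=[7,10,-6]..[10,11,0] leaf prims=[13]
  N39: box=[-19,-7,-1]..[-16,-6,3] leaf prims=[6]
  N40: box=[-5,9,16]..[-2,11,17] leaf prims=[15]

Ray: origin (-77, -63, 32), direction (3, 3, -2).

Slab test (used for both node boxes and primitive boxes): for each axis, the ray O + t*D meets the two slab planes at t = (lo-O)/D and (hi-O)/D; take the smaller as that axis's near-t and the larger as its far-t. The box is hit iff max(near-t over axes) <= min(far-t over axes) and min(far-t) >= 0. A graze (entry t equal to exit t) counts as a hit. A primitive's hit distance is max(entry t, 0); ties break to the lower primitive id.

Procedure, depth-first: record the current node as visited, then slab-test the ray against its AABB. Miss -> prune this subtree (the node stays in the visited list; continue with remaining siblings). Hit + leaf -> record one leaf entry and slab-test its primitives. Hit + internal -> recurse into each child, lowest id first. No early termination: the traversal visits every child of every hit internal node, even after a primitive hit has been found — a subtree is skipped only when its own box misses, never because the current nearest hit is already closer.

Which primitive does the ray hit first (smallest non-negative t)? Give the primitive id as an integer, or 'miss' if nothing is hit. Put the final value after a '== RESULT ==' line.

Walk:
N0 x:[58/3,100/3] y:[44/3,27] z:[9/2,26] -> hit [58/3,26], descend [31, 36]
  N31 x:[62/3,100/3] y:[17,74/3] z:[9/2,14] -> miss, prune
  N36 x:[58/3,33] y:[44/3,27] z:[27/2,26] -> hit [58/3,26], descend [4, 34]
    N4 x:[28,33] y:[17,27] z:[27/2,49/2] -> miss, prune
    N34 x:[58/3,73/3] y:[44/3,73/3] z:[29/2,26] -> hit [58/3,73/3], descend [15, 28]
      N15 x:[20,64/3] y:[44/3,53/3] z:[31/2,51/2] -> miss, prune
      N28 x:[58/3,73/3] y:[56/3,73/3] z:[29/2,26] -> hit [58/3,73/3], descend [27, 32]
        N27 x:[67/3,73/3] y:[68/3,73/3] z:[23,26] -> hit [23,73/3] leaf, test {P9@t=23}
        N32 x:[58/3,67/3] y:[56/3,23] z:[29/2,24] -> hit [58/3,67/3], descend [22, 39]
          N22 x:[22,67/3] y:[65/3,23] z:[43/2,24] -> hit [22,67/3] leaf, test {P3@t=22}
          N39 x:[58/3,61/3] y:[56/3,19] z:[29/2,33/2] -> miss, prune

order=[0, 31, 36, 4, 34, 15, 28, 27, 32, 22, 39]  |boxes|=11  |leaves|=2  hit=P3

== RESULT ==
3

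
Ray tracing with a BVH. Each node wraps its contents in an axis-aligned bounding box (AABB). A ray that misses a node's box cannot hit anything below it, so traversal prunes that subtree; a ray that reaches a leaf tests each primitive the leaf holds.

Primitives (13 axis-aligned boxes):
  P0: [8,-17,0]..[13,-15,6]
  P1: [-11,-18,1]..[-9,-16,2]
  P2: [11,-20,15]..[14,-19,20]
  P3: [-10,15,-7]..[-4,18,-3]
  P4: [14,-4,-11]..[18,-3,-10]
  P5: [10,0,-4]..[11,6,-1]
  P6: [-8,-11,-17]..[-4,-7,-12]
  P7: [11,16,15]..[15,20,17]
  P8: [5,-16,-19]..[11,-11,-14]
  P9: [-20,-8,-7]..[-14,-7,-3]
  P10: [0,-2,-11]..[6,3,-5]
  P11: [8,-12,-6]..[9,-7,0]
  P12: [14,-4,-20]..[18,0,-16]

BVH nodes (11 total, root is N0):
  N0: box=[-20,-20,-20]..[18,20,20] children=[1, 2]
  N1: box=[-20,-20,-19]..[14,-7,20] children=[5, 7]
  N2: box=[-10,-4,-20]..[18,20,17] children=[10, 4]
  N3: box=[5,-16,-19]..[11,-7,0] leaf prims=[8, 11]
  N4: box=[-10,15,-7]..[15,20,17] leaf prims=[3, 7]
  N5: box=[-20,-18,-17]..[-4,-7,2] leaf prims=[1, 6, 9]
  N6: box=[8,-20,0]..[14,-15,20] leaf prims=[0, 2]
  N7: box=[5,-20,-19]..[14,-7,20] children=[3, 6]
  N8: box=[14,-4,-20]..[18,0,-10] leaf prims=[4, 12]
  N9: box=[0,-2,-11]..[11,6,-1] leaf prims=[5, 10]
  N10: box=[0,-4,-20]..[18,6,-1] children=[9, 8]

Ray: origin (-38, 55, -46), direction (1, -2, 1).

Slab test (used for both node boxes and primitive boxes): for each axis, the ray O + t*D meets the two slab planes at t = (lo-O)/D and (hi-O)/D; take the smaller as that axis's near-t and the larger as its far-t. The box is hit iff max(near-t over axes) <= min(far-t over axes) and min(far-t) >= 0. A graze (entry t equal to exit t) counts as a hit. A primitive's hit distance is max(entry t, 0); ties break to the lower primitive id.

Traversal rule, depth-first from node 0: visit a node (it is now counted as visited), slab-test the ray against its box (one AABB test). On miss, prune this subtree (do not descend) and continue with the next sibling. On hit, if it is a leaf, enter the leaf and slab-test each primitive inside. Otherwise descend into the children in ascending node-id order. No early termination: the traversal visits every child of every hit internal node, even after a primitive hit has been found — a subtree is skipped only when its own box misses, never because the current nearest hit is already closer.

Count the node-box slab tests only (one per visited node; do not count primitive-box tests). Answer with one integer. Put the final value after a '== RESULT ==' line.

Traverse from the root:
N0 x:[18,56] y:[35/2,75/2] z:[26,66] -> hit [26,75/2], descend [1, 2]
  N1 x:[18,52] y:[31,75/2] z:[27,66] -> hit [31,75/2], descend [5, 7]
    N5 x:[18,34] y:[31,73/2] z:[29,48] -> hit [31,34] leaf, test {P1(miss), P6@t=31, P9(miss)}
    N7 x:[43,52] y:[31,75/2] z:[27,66] -> miss, prune
  N2 x:[28,56] y:[35/2,59/2] z:[26,63] -> hit [28,59/2], descend [4, 10]
    N4 x:[28,53] y:[35/2,20] z:[39,63] -> miss, prune
    N10 x:[38,56] y:[49/2,59/2] z:[26,45] -> miss, prune

Summary -> nodes [0, 1, 5, 7, 2, 4, 10]; box-tests=7; leaf-entries=1; first=P6

== RESULT ==
7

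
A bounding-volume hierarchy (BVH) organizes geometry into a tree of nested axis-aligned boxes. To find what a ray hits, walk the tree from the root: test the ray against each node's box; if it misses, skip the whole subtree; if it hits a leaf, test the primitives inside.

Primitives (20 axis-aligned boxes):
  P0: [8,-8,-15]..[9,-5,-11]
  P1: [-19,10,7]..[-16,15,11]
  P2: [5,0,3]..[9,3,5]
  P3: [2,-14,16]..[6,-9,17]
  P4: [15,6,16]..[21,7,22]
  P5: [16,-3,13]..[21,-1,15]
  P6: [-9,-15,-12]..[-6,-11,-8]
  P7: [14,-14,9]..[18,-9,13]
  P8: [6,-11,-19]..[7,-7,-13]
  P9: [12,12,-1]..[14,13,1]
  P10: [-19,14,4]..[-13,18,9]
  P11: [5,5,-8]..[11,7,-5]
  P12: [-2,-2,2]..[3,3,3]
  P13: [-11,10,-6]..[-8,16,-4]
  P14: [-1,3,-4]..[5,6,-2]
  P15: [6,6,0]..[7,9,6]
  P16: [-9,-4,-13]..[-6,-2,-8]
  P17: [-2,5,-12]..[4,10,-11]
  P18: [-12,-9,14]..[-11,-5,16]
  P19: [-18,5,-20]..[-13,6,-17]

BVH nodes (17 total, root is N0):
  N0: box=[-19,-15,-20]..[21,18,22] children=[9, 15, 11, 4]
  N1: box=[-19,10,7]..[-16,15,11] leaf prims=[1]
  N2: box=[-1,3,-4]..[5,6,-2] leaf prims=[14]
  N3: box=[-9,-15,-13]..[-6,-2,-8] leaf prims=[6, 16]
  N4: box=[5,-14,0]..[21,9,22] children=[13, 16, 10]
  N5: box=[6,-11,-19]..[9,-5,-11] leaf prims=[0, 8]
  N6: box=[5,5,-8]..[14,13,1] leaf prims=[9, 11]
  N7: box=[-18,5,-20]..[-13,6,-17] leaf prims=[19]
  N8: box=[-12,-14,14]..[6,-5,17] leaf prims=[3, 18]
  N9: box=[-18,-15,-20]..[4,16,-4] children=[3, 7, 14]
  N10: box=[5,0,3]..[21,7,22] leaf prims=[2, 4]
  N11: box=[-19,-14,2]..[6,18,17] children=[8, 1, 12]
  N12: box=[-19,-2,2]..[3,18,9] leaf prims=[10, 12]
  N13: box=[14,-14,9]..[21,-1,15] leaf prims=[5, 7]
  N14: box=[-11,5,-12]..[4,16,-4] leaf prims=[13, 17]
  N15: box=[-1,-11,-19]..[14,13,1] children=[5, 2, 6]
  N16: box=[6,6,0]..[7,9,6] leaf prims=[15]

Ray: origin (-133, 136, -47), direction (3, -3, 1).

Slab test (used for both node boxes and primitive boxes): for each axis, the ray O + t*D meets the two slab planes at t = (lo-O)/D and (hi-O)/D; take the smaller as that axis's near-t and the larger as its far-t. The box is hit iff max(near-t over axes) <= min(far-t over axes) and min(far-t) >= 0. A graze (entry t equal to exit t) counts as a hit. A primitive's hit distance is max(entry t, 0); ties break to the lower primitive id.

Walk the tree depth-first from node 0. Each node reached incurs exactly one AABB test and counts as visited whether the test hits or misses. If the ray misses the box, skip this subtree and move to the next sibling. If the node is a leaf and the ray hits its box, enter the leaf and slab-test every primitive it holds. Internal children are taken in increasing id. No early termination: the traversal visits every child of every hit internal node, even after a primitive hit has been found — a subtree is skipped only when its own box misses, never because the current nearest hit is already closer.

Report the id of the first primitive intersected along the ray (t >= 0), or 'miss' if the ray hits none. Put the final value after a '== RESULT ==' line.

Trace the traversal:
N0 x:[38,154/3] y:[118/3,151/3] z:[27,69] -> hit [118/3,151/3], descend [4, 9, 11, 15]
  N4 x:[46,154/3] y:[127/3,50] z:[47,69] -> hit [47,50], descend [10, 13, 16]
    N10 x:[46,154/3] y:[43,136/3] z:[50,69] -> miss, prune
    N13 x:[49,154/3] y:[137/3,50] z:[56,62] -> miss, prune
    N16 x:[139/3,140/3] y:[127/3,130/3] z:[47,53] -> miss, prune
  N9 x:[115/3,137/3] y:[40,151/3] z:[27,43] -> hit [40,43], descend [3, 7, 14]
    N3 x:[124/3,127/3] y:[46,151/3] z:[34,39] -> miss, prune
    N7 x:[115/3,40] y:[130/3,131/3] z:[27,30] -> miss, prune
    N14 x:[122/3,137/3] y:[40,131/3] z:[35,43] -> hit [122/3,43] leaf, test {P13@t=41, P17(miss)}
  N11 x:[38,139/3] y:[118/3,50] z:[49,64] -> miss, prune
  N15 x:[44,49] y:[41,49] z:[28,48] -> hit [44,48], descend [2, 5, 6]
    N2 x:[44,46] y:[130/3,133/3] z:[43,45] -> hit [44,133/3] leaf, test {P14@t=44}
    N5 x:[139/3,142/3] y:[47,49] z:[28,36] -> miss, prune
    N6 x:[46,49] y:[41,131/3] z:[39,48] -> miss, prune

Visited [0, 4, 10, 13, 16, 9, 3, 7, 14, 11, 15, 2, 5, 6]. Tests: 14 box, 2 leaf. Nearest: P13.

== RESULT ==
13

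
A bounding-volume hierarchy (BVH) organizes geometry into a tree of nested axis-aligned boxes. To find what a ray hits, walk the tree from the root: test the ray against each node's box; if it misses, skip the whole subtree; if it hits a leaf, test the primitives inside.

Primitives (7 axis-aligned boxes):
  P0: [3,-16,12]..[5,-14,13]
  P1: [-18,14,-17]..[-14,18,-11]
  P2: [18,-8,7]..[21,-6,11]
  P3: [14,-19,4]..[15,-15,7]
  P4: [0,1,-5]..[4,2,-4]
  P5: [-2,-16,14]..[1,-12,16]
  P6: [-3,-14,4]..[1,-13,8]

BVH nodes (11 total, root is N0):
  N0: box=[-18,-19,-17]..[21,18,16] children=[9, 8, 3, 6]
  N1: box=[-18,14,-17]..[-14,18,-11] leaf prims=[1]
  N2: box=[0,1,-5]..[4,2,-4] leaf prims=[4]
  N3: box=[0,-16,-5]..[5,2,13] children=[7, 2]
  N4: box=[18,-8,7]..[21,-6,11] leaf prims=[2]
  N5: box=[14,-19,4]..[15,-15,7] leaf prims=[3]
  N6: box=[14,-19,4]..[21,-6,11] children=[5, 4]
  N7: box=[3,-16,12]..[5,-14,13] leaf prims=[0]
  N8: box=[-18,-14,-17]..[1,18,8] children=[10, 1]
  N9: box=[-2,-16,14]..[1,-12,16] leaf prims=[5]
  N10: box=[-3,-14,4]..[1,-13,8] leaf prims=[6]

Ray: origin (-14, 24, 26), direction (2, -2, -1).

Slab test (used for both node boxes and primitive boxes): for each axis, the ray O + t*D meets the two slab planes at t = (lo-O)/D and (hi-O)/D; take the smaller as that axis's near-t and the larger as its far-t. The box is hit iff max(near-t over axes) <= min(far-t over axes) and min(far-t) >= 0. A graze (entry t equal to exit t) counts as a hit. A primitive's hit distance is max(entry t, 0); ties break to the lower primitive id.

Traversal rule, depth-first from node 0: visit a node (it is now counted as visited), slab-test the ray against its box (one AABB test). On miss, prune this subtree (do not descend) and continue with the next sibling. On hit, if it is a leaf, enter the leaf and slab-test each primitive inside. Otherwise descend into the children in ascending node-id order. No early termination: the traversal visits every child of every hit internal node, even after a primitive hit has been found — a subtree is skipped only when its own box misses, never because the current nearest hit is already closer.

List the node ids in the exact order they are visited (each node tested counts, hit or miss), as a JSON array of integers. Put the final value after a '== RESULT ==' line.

Traverse from the root:
N0 x:[-2,35/2] y:[3,43/2] z:[10,43] -> hit [10,35/2], descend [3, 6, 8, 9]
  N3 x:[7,19/2] y:[11,20] z:[13,31] -> miss, prune
  N6 x:[14,35/2] y:[15,43/2] z:[15,22] -> hit [15,35/2], descend [4, 5]
    N4 x:[16,35/2] y:[15,16] z:[15,19] -> hit [16,16] leaf, test {P2@t=16}
    N5 x:[14,29/2] y:[39/2,43/2] z:[19,22] -> miss, prune
  N8 x:[-2,15/2] y:[3,19] z:[18,43] -> miss, prune
  N9 x:[6,15/2] y:[18,20] z:[10,12] -> miss, prune

Summary -> nodes [0, 3, 6, 4, 5, 8, 9]; box-tests=7; leaf-entries=1; first=P2

== RESULT ==
[0, 3, 6, 4, 5, 8, 9]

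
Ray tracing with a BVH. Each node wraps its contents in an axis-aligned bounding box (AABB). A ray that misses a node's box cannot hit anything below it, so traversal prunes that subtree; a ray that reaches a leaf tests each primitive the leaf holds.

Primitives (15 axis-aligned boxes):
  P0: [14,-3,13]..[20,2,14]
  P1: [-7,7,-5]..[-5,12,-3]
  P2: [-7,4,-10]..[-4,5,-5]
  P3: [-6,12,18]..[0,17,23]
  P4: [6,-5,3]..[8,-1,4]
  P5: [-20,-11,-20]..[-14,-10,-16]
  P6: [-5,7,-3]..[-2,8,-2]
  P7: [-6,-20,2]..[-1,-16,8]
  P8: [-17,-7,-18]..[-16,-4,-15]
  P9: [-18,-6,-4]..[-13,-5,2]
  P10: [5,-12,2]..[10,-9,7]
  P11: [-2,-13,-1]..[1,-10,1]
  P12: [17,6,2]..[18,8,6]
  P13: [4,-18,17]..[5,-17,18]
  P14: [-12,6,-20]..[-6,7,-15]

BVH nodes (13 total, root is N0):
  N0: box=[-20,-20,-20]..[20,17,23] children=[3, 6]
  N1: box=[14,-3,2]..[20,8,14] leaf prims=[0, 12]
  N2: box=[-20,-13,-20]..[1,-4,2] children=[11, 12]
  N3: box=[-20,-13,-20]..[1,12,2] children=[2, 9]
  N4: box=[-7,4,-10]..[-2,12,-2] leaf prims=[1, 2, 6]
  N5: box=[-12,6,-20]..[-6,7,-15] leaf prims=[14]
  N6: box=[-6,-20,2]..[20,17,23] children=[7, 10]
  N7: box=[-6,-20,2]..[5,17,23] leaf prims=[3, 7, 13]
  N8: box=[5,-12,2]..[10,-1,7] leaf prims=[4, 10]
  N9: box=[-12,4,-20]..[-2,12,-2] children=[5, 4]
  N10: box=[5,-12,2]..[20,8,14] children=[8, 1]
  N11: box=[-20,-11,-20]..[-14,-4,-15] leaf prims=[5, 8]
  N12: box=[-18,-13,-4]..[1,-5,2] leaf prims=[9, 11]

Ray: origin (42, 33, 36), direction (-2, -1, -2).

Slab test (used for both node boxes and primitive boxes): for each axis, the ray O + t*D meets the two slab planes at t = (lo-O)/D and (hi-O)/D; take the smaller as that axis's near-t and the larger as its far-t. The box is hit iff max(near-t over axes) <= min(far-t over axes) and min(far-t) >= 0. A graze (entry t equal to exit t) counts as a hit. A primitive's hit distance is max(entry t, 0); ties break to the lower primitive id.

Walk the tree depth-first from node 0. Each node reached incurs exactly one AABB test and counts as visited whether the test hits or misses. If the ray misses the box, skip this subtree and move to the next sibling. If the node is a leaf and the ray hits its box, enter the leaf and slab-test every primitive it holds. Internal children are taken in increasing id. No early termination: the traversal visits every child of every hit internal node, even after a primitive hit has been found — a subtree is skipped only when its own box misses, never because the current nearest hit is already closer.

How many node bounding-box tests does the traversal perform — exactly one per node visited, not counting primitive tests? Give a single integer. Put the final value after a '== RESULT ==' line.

Traverse from the root:
N0 x:[11,31] y:[16,53] z:[13/2,28] -> hit [16,28], descend [3, 6]
  N3 x:[41/2,31] y:[21,46] z:[17,28] -> hit [21,28], descend [2, 9]
    N2 x:[41/2,31] y:[37,46] z:[17,28] -> miss, prune
    N9 x:[22,27] y:[21,29] z:[19,28] -> hit [22,27], descend [4, 5]
      N4 x:[22,49/2] y:[21,29] z:[19,23] -> hit [22,23] leaf, test {P1(miss), P2(miss), P6(miss)}
      N5 x:[24,27] y:[26,27] z:[51/2,28] -> hit [26,27] leaf, test {P14@t=26}
  N6 x:[11,24] y:[16,53] z:[13/2,17] -> hit [16,17], descend [7, 10]
    N7 x:[37/2,24] y:[16,53] z:[13/2,17] -> miss, prune
    N10 x:[11,37/2] y:[25,45] z:[11,17] -> miss, prune

9 AABB tests over nodes [0, 3, 2, 9, 4, 5, 6, 7, 10]; 2 leaves entered; closest P14.

== RESULT ==
9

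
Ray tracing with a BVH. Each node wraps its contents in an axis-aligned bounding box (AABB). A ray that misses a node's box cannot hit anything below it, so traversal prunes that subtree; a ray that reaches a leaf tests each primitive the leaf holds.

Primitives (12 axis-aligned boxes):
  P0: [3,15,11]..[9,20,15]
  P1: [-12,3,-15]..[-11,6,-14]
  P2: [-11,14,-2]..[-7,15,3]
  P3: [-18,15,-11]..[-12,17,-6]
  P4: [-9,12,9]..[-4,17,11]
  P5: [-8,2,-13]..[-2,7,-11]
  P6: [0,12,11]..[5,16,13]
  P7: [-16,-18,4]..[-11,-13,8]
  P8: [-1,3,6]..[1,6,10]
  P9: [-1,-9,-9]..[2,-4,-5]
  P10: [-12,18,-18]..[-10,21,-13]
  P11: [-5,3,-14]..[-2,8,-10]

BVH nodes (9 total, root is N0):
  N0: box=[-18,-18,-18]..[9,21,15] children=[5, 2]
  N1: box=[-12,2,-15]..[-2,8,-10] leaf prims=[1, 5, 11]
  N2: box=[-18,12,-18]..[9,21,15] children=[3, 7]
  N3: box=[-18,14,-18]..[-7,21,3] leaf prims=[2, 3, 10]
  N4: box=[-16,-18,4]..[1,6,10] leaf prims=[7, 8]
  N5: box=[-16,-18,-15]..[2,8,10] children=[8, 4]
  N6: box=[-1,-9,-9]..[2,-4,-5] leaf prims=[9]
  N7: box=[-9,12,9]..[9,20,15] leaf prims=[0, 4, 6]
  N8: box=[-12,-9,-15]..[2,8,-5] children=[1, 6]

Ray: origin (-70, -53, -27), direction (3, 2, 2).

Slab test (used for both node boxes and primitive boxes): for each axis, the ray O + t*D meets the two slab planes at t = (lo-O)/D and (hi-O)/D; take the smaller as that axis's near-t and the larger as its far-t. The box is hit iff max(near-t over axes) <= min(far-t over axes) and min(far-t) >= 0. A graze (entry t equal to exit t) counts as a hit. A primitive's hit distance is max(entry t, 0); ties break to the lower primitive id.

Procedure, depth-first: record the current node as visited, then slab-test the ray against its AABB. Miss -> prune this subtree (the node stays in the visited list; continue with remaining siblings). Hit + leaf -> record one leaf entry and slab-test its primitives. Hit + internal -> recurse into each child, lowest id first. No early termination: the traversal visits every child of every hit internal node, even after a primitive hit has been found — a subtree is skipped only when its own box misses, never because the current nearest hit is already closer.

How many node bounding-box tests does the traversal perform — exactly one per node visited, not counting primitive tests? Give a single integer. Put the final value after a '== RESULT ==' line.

Walk:
N0 x:[52/3,79/3] y:[35/2,37] z:[9/2,21] -> hit [35/2,21], descend [2, 5]
  N2 x:[52/3,79/3] y:[65/2,37] z:[9/2,21] -> miss, prune
  N5 x:[18,24] y:[35/2,61/2] z:[6,37/2] -> hit [18,37/2], descend [4, 8]
    N4 x:[18,71/3] y:[35/2,59/2] z:[31/2,37/2] -> hit [18,37/2] leaf, test {P7(miss), P8(miss)}
    N8 x:[58/3,24] y:[22,61/2] z:[6,11] -> miss, prune

5 AABB tests over nodes [0, 2, 5, 4, 8]; 1 leaf entered; closest miss.

== RESULT ==
5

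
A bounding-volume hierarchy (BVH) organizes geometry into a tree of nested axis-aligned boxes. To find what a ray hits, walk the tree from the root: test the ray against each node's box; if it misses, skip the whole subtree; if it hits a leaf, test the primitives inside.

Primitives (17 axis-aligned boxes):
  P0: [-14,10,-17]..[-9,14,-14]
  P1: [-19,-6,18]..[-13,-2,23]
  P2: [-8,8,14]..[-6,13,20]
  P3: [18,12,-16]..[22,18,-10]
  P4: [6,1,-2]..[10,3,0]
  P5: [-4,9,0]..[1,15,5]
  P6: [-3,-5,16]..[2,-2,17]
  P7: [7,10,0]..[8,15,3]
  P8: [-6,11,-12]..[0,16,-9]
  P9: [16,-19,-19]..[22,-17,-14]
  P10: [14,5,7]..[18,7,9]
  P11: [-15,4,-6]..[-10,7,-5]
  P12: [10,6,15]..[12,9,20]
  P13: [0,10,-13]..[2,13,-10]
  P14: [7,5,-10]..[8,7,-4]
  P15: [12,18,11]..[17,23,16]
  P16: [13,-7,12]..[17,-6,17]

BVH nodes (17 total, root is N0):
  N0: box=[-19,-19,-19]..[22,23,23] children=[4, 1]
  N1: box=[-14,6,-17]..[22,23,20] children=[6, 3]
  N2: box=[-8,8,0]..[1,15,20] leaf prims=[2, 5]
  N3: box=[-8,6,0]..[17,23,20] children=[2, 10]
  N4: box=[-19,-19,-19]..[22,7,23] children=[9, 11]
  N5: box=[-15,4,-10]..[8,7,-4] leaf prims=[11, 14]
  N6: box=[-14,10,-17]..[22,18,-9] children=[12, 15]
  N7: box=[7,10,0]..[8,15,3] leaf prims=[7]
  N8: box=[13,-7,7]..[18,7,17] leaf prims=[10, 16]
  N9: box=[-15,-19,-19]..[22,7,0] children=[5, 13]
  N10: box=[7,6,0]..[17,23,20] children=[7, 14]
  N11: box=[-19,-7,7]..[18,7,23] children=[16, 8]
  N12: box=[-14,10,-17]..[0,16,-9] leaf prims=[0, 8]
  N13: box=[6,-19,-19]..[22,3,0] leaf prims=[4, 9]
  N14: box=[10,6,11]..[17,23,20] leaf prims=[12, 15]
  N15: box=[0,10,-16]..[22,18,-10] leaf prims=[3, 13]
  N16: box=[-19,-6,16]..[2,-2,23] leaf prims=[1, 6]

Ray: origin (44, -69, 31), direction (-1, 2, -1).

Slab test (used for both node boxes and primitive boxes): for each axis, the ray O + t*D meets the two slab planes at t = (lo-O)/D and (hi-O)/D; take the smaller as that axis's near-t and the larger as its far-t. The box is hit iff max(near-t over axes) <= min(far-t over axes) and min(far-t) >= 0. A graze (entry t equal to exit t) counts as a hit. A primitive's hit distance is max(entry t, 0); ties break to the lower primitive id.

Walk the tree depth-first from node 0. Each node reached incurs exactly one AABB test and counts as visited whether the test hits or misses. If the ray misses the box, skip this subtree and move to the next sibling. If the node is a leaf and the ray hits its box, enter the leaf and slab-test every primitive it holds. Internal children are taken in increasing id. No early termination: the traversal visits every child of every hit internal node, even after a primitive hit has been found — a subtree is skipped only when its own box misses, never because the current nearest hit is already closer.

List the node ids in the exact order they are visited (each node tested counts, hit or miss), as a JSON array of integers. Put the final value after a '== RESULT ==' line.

Traverse from the root:
N0 x:[22,63] y:[25,46] z:[8,50] -> hit [25,46], descend [1, 4]
  N1 x:[22,58] y:[75/2,46] z:[11,48] -> hit [75/2,46], descend [3, 6]
    N3 x:[27,52] y:[75/2,46] z:[11,31] -> miss, prune
    N6 x:[22,58] y:[79/2,87/2] z:[40,48] -> hit [40,87/2], descend [12, 15]
      N12 x:[44,58] y:[79/2,85/2] z:[40,48] -> miss, prune
      N15 x:[22,44] y:[79/2,87/2] z:[41,47] -> hit [41,87/2] leaf, test {P3(miss), P13(miss)}
  N4 x:[22,63] y:[25,38] z:[8,50] -> hit [25,38], descend [9, 11]
    N9 x:[22,59] y:[25,38] z:[31,50] -> hit [31,38], descend [5, 13]
      N5 x:[36,59] y:[73/2,38] z:[35,41] -> hit [73/2,38] leaf, test {P11(miss), P14@t=37}
      N13 x:[22,38] y:[25,36] z:[31,50] -> hit [31,36] leaf, test {P4(miss), P9(miss)}
    N11 x:[26,63] y:[31,38] z:[8,24] -> miss, prune

Summary -> nodes [0, 1, 3, 6, 12, 15, 4, 9, 5, 13, 11]; box-tests=11; leaf-entries=3; first=P14

== RESULT ==
[0, 1, 3, 6, 12, 15, 4, 9, 5, 13, 11]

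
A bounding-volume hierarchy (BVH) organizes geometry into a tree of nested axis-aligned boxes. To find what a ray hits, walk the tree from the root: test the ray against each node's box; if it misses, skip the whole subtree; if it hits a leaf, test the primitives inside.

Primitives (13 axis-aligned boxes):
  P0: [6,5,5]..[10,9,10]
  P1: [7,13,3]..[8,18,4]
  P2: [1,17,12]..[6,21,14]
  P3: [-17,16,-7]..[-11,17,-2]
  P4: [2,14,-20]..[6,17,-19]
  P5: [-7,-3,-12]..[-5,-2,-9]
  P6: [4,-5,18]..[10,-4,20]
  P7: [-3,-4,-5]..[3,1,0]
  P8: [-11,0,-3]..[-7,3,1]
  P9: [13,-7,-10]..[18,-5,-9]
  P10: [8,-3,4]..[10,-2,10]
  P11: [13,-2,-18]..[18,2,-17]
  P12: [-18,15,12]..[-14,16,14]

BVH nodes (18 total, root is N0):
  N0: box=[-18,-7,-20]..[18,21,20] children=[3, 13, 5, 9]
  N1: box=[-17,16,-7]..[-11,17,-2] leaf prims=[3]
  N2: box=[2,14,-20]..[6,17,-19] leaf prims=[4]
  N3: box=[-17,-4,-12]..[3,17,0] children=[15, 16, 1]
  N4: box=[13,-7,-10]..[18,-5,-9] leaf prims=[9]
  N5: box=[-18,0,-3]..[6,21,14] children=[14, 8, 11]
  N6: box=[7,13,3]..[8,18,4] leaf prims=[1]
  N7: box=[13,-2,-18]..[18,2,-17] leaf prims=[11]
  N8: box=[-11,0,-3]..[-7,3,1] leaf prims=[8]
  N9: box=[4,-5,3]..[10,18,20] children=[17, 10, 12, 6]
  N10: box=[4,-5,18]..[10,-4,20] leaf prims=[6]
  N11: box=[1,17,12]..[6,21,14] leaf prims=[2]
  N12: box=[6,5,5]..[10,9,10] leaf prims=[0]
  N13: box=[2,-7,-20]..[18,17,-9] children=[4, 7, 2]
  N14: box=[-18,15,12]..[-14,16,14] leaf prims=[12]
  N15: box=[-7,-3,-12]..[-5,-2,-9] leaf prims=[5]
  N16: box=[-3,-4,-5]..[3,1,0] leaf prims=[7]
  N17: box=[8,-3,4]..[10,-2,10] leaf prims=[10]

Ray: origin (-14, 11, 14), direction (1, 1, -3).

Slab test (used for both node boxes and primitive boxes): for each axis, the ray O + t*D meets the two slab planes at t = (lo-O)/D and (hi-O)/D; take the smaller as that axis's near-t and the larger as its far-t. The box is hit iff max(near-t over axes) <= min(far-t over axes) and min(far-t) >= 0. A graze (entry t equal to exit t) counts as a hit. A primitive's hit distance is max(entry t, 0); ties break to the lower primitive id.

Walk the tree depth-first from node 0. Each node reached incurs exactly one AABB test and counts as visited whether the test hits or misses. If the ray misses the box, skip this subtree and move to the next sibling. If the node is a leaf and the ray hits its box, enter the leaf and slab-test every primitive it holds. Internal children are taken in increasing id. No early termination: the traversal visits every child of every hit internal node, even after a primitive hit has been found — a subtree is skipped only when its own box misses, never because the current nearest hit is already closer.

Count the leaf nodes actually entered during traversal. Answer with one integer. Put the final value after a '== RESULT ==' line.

Trace the traversal:
N0 x:[-4,32] y:[-18,10] z:[-2,34/3] -> hit [-2,10], descend [3, 5, 9, 13]
  N3 x:[-3,17] y:[-15,6] z:[14/3,26/3] -> hit [14/3,6], descend [1, 15, 16]
    N1 x:[-3,3] y:[5,6] z:[16/3,7] -> miss, prune
    N15 x:[7,9] y:[-14,-13] z:[23/3,26/3] -> miss, prune
    N16 x:[11,17] y:[-15,-10] z:[14/3,19/3] -> miss, prune
  N5 x:[-4,20] y:[-11,10] z:[0,17/3] -> hit [0,17/3], descend [8, 11, 14]
    N8 x:[3,7] y:[-11,-8] z:[13/3,17/3] -> miss, prune
    N11 x:[15,20] y:[6,10] z:[0,2/3] -> miss, prune
    N14 x:[-4,0] y:[4,5] z:[0,2/3] -> miss, prune
  N9 x:[18,24] y:[-16,7] z:[-2,11/3] -> miss, prune
  N13 x:[16,32] y:[-18,6] z:[23/3,34/3] -> miss, prune

Summary -> nodes [0, 3, 1, 15, 16, 5, 8, 11, 14, 9, 13]; box-tests=11; leaf-entries=0; first=miss

== RESULT ==
0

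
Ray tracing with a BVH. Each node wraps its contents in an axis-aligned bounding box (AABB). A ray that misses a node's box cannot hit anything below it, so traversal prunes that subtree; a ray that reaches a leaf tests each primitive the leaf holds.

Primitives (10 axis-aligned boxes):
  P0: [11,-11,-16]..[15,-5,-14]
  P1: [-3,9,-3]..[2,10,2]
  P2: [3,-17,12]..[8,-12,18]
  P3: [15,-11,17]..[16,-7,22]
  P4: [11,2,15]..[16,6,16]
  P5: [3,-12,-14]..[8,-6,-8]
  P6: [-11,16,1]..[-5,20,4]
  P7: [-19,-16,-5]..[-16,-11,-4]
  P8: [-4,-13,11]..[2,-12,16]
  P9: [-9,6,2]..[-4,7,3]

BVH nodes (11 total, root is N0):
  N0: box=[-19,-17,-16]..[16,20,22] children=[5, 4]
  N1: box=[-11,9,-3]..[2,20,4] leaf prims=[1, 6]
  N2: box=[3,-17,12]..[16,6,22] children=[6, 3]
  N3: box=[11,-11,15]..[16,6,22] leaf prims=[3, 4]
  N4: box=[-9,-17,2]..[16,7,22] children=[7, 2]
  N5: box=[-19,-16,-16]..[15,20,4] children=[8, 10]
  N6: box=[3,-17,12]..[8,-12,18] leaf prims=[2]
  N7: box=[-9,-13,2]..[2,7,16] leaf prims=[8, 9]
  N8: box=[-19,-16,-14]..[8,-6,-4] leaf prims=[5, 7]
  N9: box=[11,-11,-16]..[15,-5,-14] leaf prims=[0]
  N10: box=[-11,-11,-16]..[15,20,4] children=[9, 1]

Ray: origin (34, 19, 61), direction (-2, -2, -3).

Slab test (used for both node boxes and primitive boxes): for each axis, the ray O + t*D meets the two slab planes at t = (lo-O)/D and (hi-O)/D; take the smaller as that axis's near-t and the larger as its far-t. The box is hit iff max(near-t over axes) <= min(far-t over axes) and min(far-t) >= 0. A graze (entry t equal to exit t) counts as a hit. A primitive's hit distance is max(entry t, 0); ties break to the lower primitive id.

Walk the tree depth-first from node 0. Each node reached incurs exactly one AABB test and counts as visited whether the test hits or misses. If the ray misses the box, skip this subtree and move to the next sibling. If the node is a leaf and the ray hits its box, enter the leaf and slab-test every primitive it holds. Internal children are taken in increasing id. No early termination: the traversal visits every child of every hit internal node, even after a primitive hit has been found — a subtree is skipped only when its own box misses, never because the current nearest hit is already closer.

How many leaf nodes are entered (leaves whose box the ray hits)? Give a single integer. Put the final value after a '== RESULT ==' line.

Trace the traversal:
N0 x:[9,53/2] y:[-1/2,18] z:[13,77/3] -> hit [13,18], descend [4, 5]
  N4 x:[9,43/2] y:[6,18] z:[13,59/3] -> hit [13,18], descend [2, 7]
    N2 x:[9,31/2] y:[13/2,18] z:[13,49/3] -> hit [13,31/2], descend [3, 6]
      N3 x:[9,23/2] y:[13/2,15] z:[13,46/3] -> miss, prune
      N6 x:[13,31/2] y:[31/2,18] z:[43/3,49/3] -> hit [31/2,31/2] leaf, test {P2@t=31/2}
    N7 x:[16,43/2] y:[6,16] z:[15,59/3] -> hit [16,16] leaf, test {P8@t=16, P9(miss)}
  N5 x:[19/2,53/2] y:[-1/2,35/2] z:[19,77/3] -> miss, prune

Visited [0, 4, 2, 3, 6, 7, 5]. Tests: 7 box, 2 leaf. Nearest: P2.

== RESULT ==
2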